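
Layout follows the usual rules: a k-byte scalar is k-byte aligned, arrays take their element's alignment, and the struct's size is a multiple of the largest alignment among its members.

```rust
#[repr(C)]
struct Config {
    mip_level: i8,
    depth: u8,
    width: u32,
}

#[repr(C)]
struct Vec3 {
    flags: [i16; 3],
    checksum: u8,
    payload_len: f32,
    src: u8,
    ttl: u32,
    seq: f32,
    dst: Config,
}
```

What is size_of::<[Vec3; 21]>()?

Config: 0..1  mip_level  (1B, 1-aligned); 1..2  depth  (1B, 1-aligned); 2..4  -- padding (2B); 4..8  width  (4B, 4-aligned); sizeof = 8, alignof = 4
0..6  flags  (6B, 2-aligned)
6..7  checksum  (1B, 1-aligned)
7..8  -- padding (1B)
8..12  payload_len  (4B, 4-aligned)
12..13  src  (1B, 1-aligned)
13..16  -- padding (3B)
16..20  ttl  (4B, 4-aligned)
20..24  seq  (4B, 4-aligned)
24..32  dst  (8B, 4-aligned)
sizeof = 32, alignof = 4
array of 21: 21 × 32 = 672

672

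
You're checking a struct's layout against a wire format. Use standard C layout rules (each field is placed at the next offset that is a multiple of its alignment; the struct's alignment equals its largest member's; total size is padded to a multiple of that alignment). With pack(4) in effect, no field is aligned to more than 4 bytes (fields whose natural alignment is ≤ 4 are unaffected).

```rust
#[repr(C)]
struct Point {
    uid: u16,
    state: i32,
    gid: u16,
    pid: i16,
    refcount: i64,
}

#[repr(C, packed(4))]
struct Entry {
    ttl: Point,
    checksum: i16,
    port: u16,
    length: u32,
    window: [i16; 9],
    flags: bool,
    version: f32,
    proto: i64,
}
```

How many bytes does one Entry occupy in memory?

64 bytes

Point: @0: uid [2B, align 2] → 2; +2 pad (align 4); @4: state [4B, align 4] → 8; @8: gid [2B, align 2] → 10; @10: pid [2B, align 2] → 12; +4 pad (align 8); @16: refcount [8B, align 8] → 24; size 24, align 8
@0: ttl [24B, align 4] → 24
@24: checksum [2B, align 2] → 26
@26: port [2B, align 2] → 28
@28: length [4B, align 4] → 32
@32: window [18B, align 2] → 50
@50: flags [1B, align 1] → 51
+1 pad (align 4)
@52: version [4B, align 4] → 56
@56: proto [8B, align 4] → 64
size 64, align 4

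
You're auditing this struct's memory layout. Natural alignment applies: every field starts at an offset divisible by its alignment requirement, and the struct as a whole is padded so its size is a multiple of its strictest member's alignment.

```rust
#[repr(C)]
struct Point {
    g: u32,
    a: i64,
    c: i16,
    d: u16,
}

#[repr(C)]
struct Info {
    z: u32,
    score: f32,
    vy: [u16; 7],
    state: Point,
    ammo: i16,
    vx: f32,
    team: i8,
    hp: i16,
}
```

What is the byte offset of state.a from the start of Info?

Point: g at 0 (size 4, align 4) → ends 4; pad 4 to align 8 for a; a at 8 (size 8, align 8) → ends 16; c at 16 (size 2, align 2) → ends 18; d at 18 (size 2, align 2) → ends 20; tail pad 4 to reach multiple of 8; total 24 bytes, alignment 8
z at 0 (size 4, align 4) → ends 4
score at 4 (size 4, align 4) → ends 8
vy at 8 (size 14, align 2) → ends 22
pad 2 to align 8 for state
state at 24 (size 24, align 8) → ends 48
within Point: a at 8
24 + 8 = 32

32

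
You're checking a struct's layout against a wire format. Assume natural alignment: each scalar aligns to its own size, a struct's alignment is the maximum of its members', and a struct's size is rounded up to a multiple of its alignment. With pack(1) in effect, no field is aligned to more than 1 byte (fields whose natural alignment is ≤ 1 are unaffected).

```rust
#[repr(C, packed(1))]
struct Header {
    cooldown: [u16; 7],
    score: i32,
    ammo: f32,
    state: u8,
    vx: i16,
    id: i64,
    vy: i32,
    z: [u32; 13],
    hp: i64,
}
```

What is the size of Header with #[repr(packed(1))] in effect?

0..14  cooldown  (14B, 1-aligned)
14..18  score  (4B, 1-aligned)
18..22  ammo  (4B, 1-aligned)
22..23  state  (1B, 1-aligned)
23..25  vx  (2B, 1-aligned)
25..33  id  (8B, 1-aligned)
33..37  vy  (4B, 1-aligned)
37..89  z  (52B, 1-aligned)
89..97  hp  (8B, 1-aligned)
sizeof = 97, alignof = 1

97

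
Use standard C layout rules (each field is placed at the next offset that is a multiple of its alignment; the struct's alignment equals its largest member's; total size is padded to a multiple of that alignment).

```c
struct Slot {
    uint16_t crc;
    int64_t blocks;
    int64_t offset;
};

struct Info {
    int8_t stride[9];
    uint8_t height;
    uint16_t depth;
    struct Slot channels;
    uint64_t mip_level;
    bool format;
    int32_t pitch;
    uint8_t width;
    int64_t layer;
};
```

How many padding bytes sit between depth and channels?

Slot: crc at 0 (size 2, align 2) → ends 2; pad 6 to align 8 for blocks; blocks at 8 (size 8, align 8) → ends 16; offset at 16 (size 8, align 8) → ends 24; total 24 bytes, alignment 8
stride at 0 (size 9, align 1) → ends 9
height at 9 (size 1, align 1) → ends 10
depth at 10 (size 2, align 2) → ends 12
pad 4 to align 8 for channels
channels at 16 (size 24, align 8) → ends 40

4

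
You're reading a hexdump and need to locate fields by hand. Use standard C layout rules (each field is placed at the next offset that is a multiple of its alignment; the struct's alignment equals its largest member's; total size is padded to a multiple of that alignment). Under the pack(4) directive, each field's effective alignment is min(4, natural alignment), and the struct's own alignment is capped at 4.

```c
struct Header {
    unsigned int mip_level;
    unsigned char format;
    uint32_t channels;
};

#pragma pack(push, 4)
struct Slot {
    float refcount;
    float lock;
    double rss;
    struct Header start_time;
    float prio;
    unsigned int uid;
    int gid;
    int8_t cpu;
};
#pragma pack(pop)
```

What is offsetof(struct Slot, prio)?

Header: @0: mip_level [4B, align 4] → 4; @4: format [1B, align 1] → 5; +3 pad (align 4); @8: channels [4B, align 4] → 12; size 12, align 4
@0: refcount [4B, align 4] → 4
@4: lock [4B, align 4] → 8
@8: rss [8B, align 4] → 16
@16: start_time [12B, align 4] → 28
@28: prio [4B, align 4] → 32

28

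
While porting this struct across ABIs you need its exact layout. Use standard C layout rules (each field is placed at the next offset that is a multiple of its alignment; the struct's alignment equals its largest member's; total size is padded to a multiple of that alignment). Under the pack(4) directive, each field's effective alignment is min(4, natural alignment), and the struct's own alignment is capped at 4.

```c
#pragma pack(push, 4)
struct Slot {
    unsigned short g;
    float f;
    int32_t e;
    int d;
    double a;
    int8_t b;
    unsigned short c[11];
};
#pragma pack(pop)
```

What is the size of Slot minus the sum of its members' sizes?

0..2  g  (2B, 2-aligned)
2..4  -- padding (2B)
4..8  f  (4B, 4-aligned)
8..12  e  (4B, 4-aligned)
12..16  d  (4B, 4-aligned)
16..24  a  (8B, 4-aligned)
24..25  b  (1B, 1-aligned)
25..26  -- padding (1B)
26..48  c  (22B, 2-aligned)
sizeof = 48, alignof = 4
data bytes 45, size 48 → padding 3

3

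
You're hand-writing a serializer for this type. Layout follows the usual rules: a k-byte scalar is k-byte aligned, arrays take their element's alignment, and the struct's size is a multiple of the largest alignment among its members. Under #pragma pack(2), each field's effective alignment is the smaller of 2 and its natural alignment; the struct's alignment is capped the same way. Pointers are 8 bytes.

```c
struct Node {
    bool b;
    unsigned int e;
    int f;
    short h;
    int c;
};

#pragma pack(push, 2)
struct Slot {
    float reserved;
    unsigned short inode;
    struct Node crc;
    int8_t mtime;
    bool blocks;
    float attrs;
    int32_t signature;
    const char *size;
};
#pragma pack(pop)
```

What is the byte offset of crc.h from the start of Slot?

Node: b at 0 (size 1, align 1) → ends 1; pad 3 to align 4 for e; e at 4 (size 4, align 4) → ends 8; f at 8 (size 4, align 4) → ends 12; h at 12 (size 2, align 2) → ends 14; pad 2 to align 4 for c; c at 16 (size 4, align 4) → ends 20; total 20 bytes, alignment 4
reserved at 0 (size 4, align 2) → ends 4
inode at 4 (size 2, align 2) → ends 6
crc at 6 (size 20, align 2) → ends 26
within Node: h at 12
6 + 12 = 18

18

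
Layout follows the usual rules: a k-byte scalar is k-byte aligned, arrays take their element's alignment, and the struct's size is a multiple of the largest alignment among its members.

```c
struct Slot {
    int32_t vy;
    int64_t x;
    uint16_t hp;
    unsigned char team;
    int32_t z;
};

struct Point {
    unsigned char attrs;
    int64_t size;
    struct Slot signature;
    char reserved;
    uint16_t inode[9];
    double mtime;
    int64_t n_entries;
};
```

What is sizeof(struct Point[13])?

1040

Slot: @0: vy [4B, align 4] → 4; +4 pad (align 8); @8: x [8B, align 8] → 16; @16: hp [2B, align 2] → 18; @18: team [1B, align 1] → 19; +1 pad (align 4); @20: z [4B, align 4] → 24; size 24, align 8
@0: attrs [1B, align 1] → 1
+7 pad (align 8)
@8: size [8B, align 8] → 16
@16: signature [24B, align 8] → 40
@40: reserved [1B, align 1] → 41
+1 pad (align 2)
@42: inode [18B, align 2] → 60
+4 pad (align 8)
@64: mtime [8B, align 8] → 72
@72: n_entries [8B, align 8] → 80
size 80, align 8
array of 13: 13 × 80 = 1040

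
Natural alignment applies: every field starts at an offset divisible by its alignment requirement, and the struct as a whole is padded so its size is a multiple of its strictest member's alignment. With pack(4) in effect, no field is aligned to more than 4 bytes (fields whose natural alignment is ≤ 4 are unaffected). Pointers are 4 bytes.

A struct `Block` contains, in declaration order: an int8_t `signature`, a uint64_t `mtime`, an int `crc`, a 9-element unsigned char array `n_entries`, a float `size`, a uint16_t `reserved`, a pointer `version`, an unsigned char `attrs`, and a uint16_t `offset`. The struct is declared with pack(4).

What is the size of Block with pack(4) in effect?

signature at 0 (size 1, align 1) → ends 1
pad 3 to align 4 for mtime
mtime at 4 (size 8, align 4) → ends 12
crc at 12 (size 4, align 4) → ends 16
n_entries at 16 (size 9, align 1) → ends 25
pad 3 to align 4 for size
size at 28 (size 4, align 4) → ends 32
reserved at 32 (size 2, align 2) → ends 34
pad 2 to align 4 for version
version at 36 (size 4, align 4) → ends 40
attrs at 40 (size 1, align 1) → ends 41
pad 1 to align 2 for offset
offset at 42 (size 2, align 2) → ends 44
total 44 bytes, alignment 4

44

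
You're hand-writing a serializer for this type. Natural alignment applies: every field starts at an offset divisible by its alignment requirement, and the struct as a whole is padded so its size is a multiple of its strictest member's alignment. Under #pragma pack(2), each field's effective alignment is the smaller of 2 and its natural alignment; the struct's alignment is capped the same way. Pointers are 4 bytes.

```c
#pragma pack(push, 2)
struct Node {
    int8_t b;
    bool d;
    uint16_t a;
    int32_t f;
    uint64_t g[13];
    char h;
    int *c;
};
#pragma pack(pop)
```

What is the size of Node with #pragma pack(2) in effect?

118

b at 0 (size 1, align 1) → ends 1
d at 1 (size 1, align 1) → ends 2
a at 2 (size 2, align 2) → ends 4
f at 4 (size 4, align 2) → ends 8
g at 8 (size 104, align 2) → ends 112
h at 112 (size 1, align 1) → ends 113
pad 1 to align 2 for c
c at 114 (size 4, align 2) → ends 118
total 118 bytes, alignment 2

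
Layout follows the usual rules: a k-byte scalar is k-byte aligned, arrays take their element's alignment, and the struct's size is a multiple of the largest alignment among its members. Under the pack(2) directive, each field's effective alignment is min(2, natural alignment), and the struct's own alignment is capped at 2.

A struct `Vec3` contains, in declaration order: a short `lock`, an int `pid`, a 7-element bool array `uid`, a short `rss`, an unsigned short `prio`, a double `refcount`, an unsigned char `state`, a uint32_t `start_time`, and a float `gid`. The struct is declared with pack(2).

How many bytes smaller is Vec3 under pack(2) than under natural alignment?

12

natural layout:
  @0: lock [2B, align 2] → 2
  +2 pad (align 4)
  @4: pid [4B, align 4] → 8
  @8: uid [7B, align 1] → 15
  +1 pad (align 2)
  @16: rss [2B, align 2] → 18
  @18: prio [2B, align 2] → 20
  +4 pad (align 8)
  @24: refcount [8B, align 8] → 32
  @32: state [1B, align 1] → 33
  +3 pad (align 4)
  @36: start_time [4B, align 4] → 40
  @40: gid [4B, align 4] → 44
  +4 tail pad (align 8)
  size 48, align 8
packed(2) layout:
  @0: lock [2B, align 2] → 2
  @2: pid [4B, align 2] → 6
  @6: uid [7B, align 1] → 13
  +1 pad (align 2)
  @14: rss [2B, align 2] → 16
  @16: prio [2B, align 2] → 18
  @18: refcount [8B, align 2] → 26
  @26: state [1B, align 1] → 27
  +1 pad (align 2)
  @28: start_time [4B, align 2] → 32
  @32: gid [4B, align 2] → 36
  size 36, align 2
48 − 36 = 12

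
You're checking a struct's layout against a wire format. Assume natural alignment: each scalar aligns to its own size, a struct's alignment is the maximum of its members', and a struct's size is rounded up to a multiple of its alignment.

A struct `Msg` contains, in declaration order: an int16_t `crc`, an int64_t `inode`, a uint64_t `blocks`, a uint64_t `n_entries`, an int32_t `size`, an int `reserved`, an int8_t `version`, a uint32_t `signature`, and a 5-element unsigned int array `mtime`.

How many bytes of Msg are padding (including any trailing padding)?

13

0..2  crc  (2B, 2-aligned)
2..8  -- padding (6B)
8..16  inode  (8B, 8-aligned)
16..24  blocks  (8B, 8-aligned)
24..32  n_entries  (8B, 8-aligned)
32..36  size  (4B, 4-aligned)
36..40  reserved  (4B, 4-aligned)
40..41  version  (1B, 1-aligned)
41..44  -- padding (3B)
44..48  signature  (4B, 4-aligned)
48..68  mtime  (20B, 4-aligned)
68..72  -- tail padding (4B)
sizeof = 72, alignof = 8
data bytes 59, size 72 → padding 13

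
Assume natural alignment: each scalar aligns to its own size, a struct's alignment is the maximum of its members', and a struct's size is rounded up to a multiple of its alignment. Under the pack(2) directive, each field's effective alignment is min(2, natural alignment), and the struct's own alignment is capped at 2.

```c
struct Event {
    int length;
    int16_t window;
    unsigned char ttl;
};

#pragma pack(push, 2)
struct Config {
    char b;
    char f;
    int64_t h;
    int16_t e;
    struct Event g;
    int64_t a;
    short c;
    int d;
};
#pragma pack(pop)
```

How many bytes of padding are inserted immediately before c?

Event: 0..4  length  (4B, 4-aligned); 4..6  window  (2B, 2-aligned); 6..7  ttl  (1B, 1-aligned); 7..8  -- tail padding (1B); sizeof = 8, alignof = 4
0..1  b  (1B, 1-aligned)
1..2  f  (1B, 1-aligned)
2..10  h  (8B, 2-aligned)
10..12  e  (2B, 2-aligned)
12..20  g  (8B, 2-aligned)
20..28  a  (8B, 2-aligned)
28..30  c  (2B, 2-aligned)

0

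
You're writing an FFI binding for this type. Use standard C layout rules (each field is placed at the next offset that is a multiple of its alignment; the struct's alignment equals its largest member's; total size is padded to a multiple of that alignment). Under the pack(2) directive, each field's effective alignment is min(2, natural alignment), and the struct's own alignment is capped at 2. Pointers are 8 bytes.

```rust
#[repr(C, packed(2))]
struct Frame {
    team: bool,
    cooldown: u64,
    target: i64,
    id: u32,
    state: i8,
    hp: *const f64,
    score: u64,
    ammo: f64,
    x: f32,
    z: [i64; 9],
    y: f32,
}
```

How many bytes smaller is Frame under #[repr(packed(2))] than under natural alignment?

16

natural layout:
  @0: team [1B, align 1] → 1
  +7 pad (align 8)
  @8: cooldown [8B, align 8] → 16
  @16: target [8B, align 8] → 24
  @24: id [4B, align 4] → 28
  @28: state [1B, align 1] → 29
  +3 pad (align 8)
  @32: hp [8B, align 8] → 40
  @40: score [8B, align 8] → 48
  @48: ammo [8B, align 8] → 56
  @56: x [4B, align 4] → 60
  +4 pad (align 8)
  @64: z [72B, align 8] → 136
  @136: y [4B, align 4] → 140
  +4 tail pad (align 8)
  size 144, align 8
packed(2) layout:
  @0: team [1B, align 1] → 1
  +1 pad (align 2)
  @2: cooldown [8B, align 2] → 10
  @10: target [8B, align 2] → 18
  @18: id [4B, align 2] → 22
  @22: state [1B, align 1] → 23
  +1 pad (align 2)
  @24: hp [8B, align 2] → 32
  @32: score [8B, align 2] → 40
  @40: ammo [8B, align 2] → 48
  @48: x [4B, align 2] → 52
  @52: z [72B, align 2] → 124
  @124: y [4B, align 2] → 128
  size 128, align 2
144 − 128 = 16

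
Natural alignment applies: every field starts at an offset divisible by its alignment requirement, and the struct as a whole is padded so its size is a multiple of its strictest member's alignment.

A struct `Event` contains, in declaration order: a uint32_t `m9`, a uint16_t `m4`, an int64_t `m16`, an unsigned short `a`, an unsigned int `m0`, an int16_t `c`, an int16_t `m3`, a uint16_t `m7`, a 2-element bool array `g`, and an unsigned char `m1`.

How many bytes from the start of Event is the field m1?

32

@0: m9 [4B, align 4] → 4
@4: m4 [2B, align 2] → 6
+2 pad (align 8)
@8: m16 [8B, align 8] → 16
@16: a [2B, align 2] → 18
+2 pad (align 4)
@20: m0 [4B, align 4] → 24
@24: c [2B, align 2] → 26
@26: m3 [2B, align 2] → 28
@28: m7 [2B, align 2] → 30
@30: g [2B, align 1] → 32
@32: m1 [1B, align 1] → 33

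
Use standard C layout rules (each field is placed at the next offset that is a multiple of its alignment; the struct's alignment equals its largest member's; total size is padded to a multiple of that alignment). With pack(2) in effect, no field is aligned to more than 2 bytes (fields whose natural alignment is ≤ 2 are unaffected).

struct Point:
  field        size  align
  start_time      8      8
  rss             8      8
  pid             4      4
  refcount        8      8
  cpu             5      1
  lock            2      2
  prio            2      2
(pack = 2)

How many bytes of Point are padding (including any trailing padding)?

@0: start_time [8B, align 2] → 8
@8: rss [8B, align 2] → 16
@16: pid [4B, align 2] → 20
@20: refcount [8B, align 2] → 28
@28: cpu [5B, align 1] → 33
+1 pad (align 2)
@34: lock [2B, align 2] → 36
@36: prio [2B, align 2] → 38
size 38, align 2
data bytes 37, size 38 → padding 1

1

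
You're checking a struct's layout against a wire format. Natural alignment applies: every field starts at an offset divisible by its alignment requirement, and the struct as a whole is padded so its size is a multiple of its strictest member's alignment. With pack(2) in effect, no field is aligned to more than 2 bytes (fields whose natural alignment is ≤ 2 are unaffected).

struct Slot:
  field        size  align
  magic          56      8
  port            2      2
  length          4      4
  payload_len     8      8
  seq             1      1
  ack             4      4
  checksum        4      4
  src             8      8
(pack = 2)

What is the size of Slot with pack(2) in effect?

88

magic at 0 (size 56, align 2) → ends 56
port at 56 (size 2, align 2) → ends 58
length at 58 (size 4, align 2) → ends 62
payload_len at 62 (size 8, align 2) → ends 70
seq at 70 (size 1, align 1) → ends 71
pad 1 to align 2 for ack
ack at 72 (size 4, align 2) → ends 76
checksum at 76 (size 4, align 2) → ends 80
src at 80 (size 8, align 2) → ends 88
total 88 bytes, alignment 2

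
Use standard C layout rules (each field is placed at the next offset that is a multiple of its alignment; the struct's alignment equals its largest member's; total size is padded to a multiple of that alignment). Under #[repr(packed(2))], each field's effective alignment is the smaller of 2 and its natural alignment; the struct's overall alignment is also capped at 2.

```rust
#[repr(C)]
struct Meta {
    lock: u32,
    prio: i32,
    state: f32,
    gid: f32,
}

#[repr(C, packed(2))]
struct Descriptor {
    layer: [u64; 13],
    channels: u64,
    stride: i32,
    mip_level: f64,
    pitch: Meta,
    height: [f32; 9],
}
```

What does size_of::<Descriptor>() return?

Meta: 0..4  lock  (4B, 4-aligned); 4..8  prio  (4B, 4-aligned); 8..12  state  (4B, 4-aligned); 12..16  gid  (4B, 4-aligned); sizeof = 16, alignof = 4
0..104  layer  (104B, 2-aligned)
104..112  channels  (8B, 2-aligned)
112..116  stride  (4B, 2-aligned)
116..124  mip_level  (8B, 2-aligned)
124..140  pitch  (16B, 2-aligned)
140..176  height  (36B, 2-aligned)
sizeof = 176, alignof = 2

176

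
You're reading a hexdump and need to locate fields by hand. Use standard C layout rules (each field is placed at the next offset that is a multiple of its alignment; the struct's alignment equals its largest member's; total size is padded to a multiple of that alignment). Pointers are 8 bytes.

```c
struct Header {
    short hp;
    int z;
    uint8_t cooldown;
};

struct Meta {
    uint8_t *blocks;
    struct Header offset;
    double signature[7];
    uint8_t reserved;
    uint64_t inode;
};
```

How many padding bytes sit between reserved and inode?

7

Header: 0..2  hp  (2B, 2-aligned); 2..4  -- padding (2B); 4..8  z  (4B, 4-aligned); 8..9  cooldown  (1B, 1-aligned); 9..12  -- tail padding (3B); sizeof = 12, alignof = 4
0..8  blocks  (8B, 8-aligned)
8..20  offset  (12B, 4-aligned)
20..24  -- padding (4B)
24..80  signature  (56B, 8-aligned)
80..81  reserved  (1B, 1-aligned)
81..88  -- padding (7B)
88..96  inode  (8B, 8-aligned)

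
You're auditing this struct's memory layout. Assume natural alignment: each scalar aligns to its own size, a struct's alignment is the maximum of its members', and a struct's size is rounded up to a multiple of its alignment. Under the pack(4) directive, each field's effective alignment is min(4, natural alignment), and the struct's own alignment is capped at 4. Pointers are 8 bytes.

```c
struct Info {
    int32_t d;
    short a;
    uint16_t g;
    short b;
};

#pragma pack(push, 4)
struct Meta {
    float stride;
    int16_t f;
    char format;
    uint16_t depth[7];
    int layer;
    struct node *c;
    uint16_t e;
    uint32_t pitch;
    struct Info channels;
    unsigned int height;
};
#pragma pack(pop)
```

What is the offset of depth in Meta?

Info: @0: d [4B, align 4] → 4; @4: a [2B, align 2] → 6; @6: g [2B, align 2] → 8; @8: b [2B, align 2] → 10; +2 tail pad (align 4); size 12, align 4
@0: stride [4B, align 4] → 4
@4: f [2B, align 2] → 6
@6: format [1B, align 1] → 7
+1 pad (align 2)
@8: depth [14B, align 2] → 22

8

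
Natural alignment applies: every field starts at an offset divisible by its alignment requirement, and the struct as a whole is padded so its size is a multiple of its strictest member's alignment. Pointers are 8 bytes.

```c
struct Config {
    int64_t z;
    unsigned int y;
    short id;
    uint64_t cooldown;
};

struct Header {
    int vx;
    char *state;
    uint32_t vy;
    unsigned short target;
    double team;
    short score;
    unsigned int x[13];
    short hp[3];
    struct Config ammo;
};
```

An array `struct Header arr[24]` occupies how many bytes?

2880

Config: @0: z [8B, align 8] → 8; @8: y [4B, align 4] → 12; @12: id [2B, align 2] → 14; +2 pad (align 8); @16: cooldown [8B, align 8] → 24; size 24, align 8
@0: vx [4B, align 4] → 4
+4 pad (align 8)
@8: state [8B, align 8] → 16
@16: vy [4B, align 4] → 20
@20: target [2B, align 2] → 22
+2 pad (align 8)
@24: team [8B, align 8] → 32
@32: score [2B, align 2] → 34
+2 pad (align 4)
@36: x [52B, align 4] → 88
@88: hp [6B, align 2] → 94
+2 pad (align 8)
@96: ammo [24B, align 8] → 120
size 120, align 8
array of 24: 24 × 120 = 2880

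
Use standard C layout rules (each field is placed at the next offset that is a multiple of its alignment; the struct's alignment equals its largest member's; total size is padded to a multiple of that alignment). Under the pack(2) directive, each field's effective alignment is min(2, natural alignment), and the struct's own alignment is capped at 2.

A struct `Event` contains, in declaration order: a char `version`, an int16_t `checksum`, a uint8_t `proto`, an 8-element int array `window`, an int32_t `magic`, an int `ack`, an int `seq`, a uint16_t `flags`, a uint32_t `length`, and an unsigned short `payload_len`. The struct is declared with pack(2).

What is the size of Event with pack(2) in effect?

0..1  version  (1B, 1-aligned)
1..2  -- padding (1B)
2..4  checksum  (2B, 2-aligned)
4..5  proto  (1B, 1-aligned)
5..6  -- padding (1B)
6..38  window  (32B, 2-aligned)
38..42  magic  (4B, 2-aligned)
42..46  ack  (4B, 2-aligned)
46..50  seq  (4B, 2-aligned)
50..52  flags  (2B, 2-aligned)
52..56  length  (4B, 2-aligned)
56..58  payload_len  (2B, 2-aligned)
sizeof = 58, alignof = 2

58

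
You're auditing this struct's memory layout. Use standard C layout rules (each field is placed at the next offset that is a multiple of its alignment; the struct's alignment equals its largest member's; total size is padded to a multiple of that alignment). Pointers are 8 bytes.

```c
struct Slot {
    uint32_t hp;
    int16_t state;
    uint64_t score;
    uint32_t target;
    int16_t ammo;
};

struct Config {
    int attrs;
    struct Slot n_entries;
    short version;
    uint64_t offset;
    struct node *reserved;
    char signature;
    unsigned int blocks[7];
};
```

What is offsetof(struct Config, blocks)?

Slot: @0: hp [4B, align 4] → 4; @4: state [2B, align 2] → 6; +2 pad (align 8); @8: score [8B, align 8] → 16; @16: target [4B, align 4] → 20; @20: ammo [2B, align 2] → 22; +2 tail pad (align 8); size 24, align 8
@0: attrs [4B, align 4] → 4
+4 pad (align 8)
@8: n_entries [24B, align 8] → 32
@32: version [2B, align 2] → 34
+6 pad (align 8)
@40: offset [8B, align 8] → 48
@48: reserved [8B, align 8] → 56
@56: signature [1B, align 1] → 57
+3 pad (align 4)
@60: blocks [28B, align 4] → 88

60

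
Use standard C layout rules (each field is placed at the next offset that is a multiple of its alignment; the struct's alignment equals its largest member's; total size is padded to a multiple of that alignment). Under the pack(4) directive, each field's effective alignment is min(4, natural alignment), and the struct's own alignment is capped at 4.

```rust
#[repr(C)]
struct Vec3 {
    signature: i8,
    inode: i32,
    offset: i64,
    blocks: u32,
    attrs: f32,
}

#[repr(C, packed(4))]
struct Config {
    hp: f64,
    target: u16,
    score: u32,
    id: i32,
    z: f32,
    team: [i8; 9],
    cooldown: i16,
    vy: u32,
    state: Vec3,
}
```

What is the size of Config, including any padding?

Vec3: signature at 0 (size 1, align 1) → ends 1; pad 3 to align 4 for inode; inode at 4 (size 4, align 4) → ends 8; offset at 8 (size 8, align 8) → ends 16; blocks at 16 (size 4, align 4) → ends 20; attrs at 20 (size 4, align 4) → ends 24; total 24 bytes, alignment 8
hp at 0 (size 8, align 4) → ends 8
target at 8 (size 2, align 2) → ends 10
pad 2 to align 4 for score
score at 12 (size 4, align 4) → ends 16
id at 16 (size 4, align 4) → ends 20
z at 20 (size 4, align 4) → ends 24
team at 24 (size 9, align 1) → ends 33
pad 1 to align 2 for cooldown
cooldown at 34 (size 2, align 2) → ends 36
vy at 36 (size 4, align 4) → ends 40
state at 40 (size 24, align 4) → ends 64
total 64 bytes, alignment 4

64 bytes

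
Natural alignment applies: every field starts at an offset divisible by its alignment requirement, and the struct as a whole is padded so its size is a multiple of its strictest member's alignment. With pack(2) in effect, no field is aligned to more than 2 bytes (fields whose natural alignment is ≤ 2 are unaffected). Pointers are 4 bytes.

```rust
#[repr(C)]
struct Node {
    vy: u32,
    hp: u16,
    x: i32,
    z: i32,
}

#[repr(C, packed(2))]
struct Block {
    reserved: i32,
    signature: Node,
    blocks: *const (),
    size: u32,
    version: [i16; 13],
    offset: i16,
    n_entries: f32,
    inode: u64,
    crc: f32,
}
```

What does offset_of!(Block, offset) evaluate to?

54

Node: 0..4  vy  (4B, 4-aligned); 4..6  hp  (2B, 2-aligned); 6..8  -- padding (2B); 8..12  x  (4B, 4-aligned); 12..16  z  (4B, 4-aligned); sizeof = 16, alignof = 4
0..4  reserved  (4B, 2-aligned)
4..20  signature  (16B, 2-aligned)
20..24  blocks  (4B, 2-aligned)
24..28  size  (4B, 2-aligned)
28..54  version  (26B, 2-aligned)
54..56  offset  (2B, 2-aligned)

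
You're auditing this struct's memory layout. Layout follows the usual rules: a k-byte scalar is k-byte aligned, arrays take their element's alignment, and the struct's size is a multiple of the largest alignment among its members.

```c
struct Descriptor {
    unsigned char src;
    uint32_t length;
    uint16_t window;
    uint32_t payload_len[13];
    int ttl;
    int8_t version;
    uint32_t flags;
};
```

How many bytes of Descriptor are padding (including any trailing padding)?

@0: src [1B, align 1] → 1
+3 pad (align 4)
@4: length [4B, align 4] → 8
@8: window [2B, align 2] → 10
+2 pad (align 4)
@12: payload_len [52B, align 4] → 64
@64: ttl [4B, align 4] → 68
@68: version [1B, align 1] → 69
+3 pad (align 4)
@72: flags [4B, align 4] → 76
size 76, align 4
data bytes 68, size 76 → padding 8

8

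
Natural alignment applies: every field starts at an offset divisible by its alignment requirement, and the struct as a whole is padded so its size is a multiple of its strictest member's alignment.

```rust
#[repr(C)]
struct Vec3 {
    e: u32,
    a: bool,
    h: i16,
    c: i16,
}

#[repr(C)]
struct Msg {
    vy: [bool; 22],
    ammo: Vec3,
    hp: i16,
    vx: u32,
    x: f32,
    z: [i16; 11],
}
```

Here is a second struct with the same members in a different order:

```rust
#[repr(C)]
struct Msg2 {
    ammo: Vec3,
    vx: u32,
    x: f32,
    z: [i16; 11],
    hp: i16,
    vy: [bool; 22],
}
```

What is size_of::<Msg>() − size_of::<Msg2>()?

Vec3: 0..4  e  (4B, 4-aligned); 4..5  a  (1B, 1-aligned); 5..6  -- padding (1B); 6..8  h  (2B, 2-aligned); 8..10  c  (2B, 2-aligned); 10..12  -- tail padding (2B); sizeof = 12, alignof = 4
0..22  vy  (22B, 1-aligned)
22..24  -- padding (2B)
24..36  ammo  (12B, 4-aligned)
36..38  hp  (2B, 2-aligned)
38..40  -- padding (2B)
40..44  vx  (4B, 4-aligned)
44..48  x  (4B, 4-aligned)
48..70  z  (22B, 2-aligned)
70..72  -- tail padding (2B)
sizeof = 72, alignof = 4
— Msg2 —
0..12  ammo  (12B, 4-aligned)
12..16  vx  (4B, 4-aligned)
16..20  x  (4B, 4-aligned)
20..42  z  (22B, 2-aligned)
42..44  hp  (2B, 2-aligned)
44..66  vy  (22B, 1-aligned)
66..68  -- tail padding (2B)
sizeof = 68, alignof = 4
72 − 68 = 4

4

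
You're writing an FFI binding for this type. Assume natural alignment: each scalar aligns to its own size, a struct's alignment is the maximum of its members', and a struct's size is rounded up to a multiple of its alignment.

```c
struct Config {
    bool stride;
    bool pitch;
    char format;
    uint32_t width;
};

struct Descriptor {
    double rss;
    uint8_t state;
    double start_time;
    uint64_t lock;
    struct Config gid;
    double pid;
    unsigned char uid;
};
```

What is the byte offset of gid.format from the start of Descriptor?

Config: 0..1  stride  (1B, 1-aligned); 1..2  pitch  (1B, 1-aligned); 2..3  format  (1B, 1-aligned); 3..4  -- padding (1B); 4..8  width  (4B, 4-aligned); sizeof = 8, alignof = 4
0..8  rss  (8B, 8-aligned)
8..9  state  (1B, 1-aligned)
9..16  -- padding (7B)
16..24  start_time  (8B, 8-aligned)
24..32  lock  (8B, 8-aligned)
32..40  gid  (8B, 4-aligned)
within Config: format at 2
32 + 2 = 34

34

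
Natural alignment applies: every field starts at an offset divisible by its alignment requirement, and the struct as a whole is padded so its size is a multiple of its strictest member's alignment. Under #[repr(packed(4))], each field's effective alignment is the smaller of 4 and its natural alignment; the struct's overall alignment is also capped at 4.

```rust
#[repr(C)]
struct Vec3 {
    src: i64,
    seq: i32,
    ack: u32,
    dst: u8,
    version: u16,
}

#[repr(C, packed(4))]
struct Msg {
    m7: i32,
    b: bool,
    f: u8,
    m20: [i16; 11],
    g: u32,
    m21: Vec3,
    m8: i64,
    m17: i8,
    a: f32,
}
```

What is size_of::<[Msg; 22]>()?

Vec3: 0..8  src  (8B, 8-aligned); 8..12  seq  (4B, 4-aligned); 12..16  ack  (4B, 4-aligned); 16..17  dst  (1B, 1-aligned); 17..18  -- padding (1B); 18..20  version  (2B, 2-aligned); 20..24  -- tail padding (4B); sizeof = 24, alignof = 8
0..4  m7  (4B, 4-aligned)
4..5  b  (1B, 1-aligned)
5..6  f  (1B, 1-aligned)
6..28  m20  (22B, 2-aligned)
28..32  g  (4B, 4-aligned)
32..56  m21  (24B, 4-aligned)
56..64  m8  (8B, 4-aligned)
64..65  m17  (1B, 1-aligned)
65..68  -- padding (3B)
68..72  a  (4B, 4-aligned)
sizeof = 72, alignof = 4
array of 22: 22 × 72 = 1584

1584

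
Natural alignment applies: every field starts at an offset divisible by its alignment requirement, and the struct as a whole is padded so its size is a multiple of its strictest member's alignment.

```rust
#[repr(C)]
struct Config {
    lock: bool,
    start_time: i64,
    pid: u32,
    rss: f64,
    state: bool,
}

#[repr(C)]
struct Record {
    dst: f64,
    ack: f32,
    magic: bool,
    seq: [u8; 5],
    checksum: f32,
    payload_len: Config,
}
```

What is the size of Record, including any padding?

64

Config: @0: lock [1B, align 1] → 1; +7 pad (align 8); @8: start_time [8B, align 8] → 16; @16: pid [4B, align 4] → 20; +4 pad (align 8); @24: rss [8B, align 8] → 32; @32: state [1B, align 1] → 33; +7 tail pad (align 8); size 40, align 8
@0: dst [8B, align 8] → 8
@8: ack [4B, align 4] → 12
@12: magic [1B, align 1] → 13
@13: seq [5B, align 1] → 18
+2 pad (align 4)
@20: checksum [4B, align 4] → 24
@24: payload_len [40B, align 8] → 64
size 64, align 8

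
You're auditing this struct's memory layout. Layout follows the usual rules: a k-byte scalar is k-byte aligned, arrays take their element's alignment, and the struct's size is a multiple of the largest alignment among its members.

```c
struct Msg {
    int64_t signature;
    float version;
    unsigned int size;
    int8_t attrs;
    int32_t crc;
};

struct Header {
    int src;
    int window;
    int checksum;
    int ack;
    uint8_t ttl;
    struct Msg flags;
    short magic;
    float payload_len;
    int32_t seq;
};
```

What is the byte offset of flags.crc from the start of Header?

Msg: signature at 0 (size 8, align 8) → ends 8; version at 8 (size 4, align 4) → ends 12; size at 12 (size 4, align 4) → ends 16; attrs at 16 (size 1, align 1) → ends 17; pad 3 to align 4 for crc; crc at 20 (size 4, align 4) → ends 24; total 24 bytes, alignment 8
src at 0 (size 4, align 4) → ends 4
window at 4 (size 4, align 4) → ends 8
checksum at 8 (size 4, align 4) → ends 12
ack at 12 (size 4, align 4) → ends 16
ttl at 16 (size 1, align 1) → ends 17
pad 7 to align 8 for flags
flags at 24 (size 24, align 8) → ends 48
within Msg: crc at 20
24 + 20 = 44

44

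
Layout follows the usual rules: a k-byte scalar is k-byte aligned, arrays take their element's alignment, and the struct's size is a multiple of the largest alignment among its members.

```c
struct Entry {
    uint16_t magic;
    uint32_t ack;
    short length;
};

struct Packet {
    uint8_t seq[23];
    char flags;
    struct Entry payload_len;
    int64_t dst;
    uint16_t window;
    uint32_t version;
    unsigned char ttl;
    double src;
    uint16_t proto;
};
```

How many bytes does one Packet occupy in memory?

Entry: 0..2  magic  (2B, 2-aligned); 2..4  -- padding (2B); 4..8  ack  (4B, 4-aligned); 8..10  length  (2B, 2-aligned); 10..12  -- tail padding (2B); sizeof = 12, alignof = 4
0..23  seq  (23B, 1-aligned)
23..24  flags  (1B, 1-aligned)
24..36  payload_len  (12B, 4-aligned)
36..40  -- padding (4B)
40..48  dst  (8B, 8-aligned)
48..50  window  (2B, 2-aligned)
50..52  -- padding (2B)
52..56  version  (4B, 4-aligned)
56..57  ttl  (1B, 1-aligned)
57..64  -- padding (7B)
64..72  src  (8B, 8-aligned)
72..74  proto  (2B, 2-aligned)
74..80  -- tail padding (6B)
sizeof = 80, alignof = 8

80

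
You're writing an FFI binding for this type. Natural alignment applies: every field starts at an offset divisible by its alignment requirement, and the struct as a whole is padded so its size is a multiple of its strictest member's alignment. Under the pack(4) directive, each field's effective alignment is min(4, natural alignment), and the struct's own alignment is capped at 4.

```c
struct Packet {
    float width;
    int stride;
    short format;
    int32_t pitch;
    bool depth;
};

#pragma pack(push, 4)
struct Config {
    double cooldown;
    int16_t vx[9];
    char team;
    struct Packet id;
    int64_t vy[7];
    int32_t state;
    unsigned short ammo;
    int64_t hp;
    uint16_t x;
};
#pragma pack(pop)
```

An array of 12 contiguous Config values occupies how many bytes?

Packet: @0: width [4B, align 4] → 4; @4: stride [4B, align 4] → 8; @8: format [2B, align 2] → 10; +2 pad (align 4); @12: pitch [4B, align 4] → 16; @16: depth [1B, align 1] → 17; +3 tail pad (align 4); size 20, align 4
@0: cooldown [8B, align 4] → 8
@8: vx [18B, align 2] → 26
@26: team [1B, align 1] → 27
+1 pad (align 4)
@28: id [20B, align 4] → 48
@48: vy [56B, align 4] → 104
@104: state [4B, align 4] → 108
@108: ammo [2B, align 2] → 110
+2 pad (align 4)
@112: hp [8B, align 4] → 120
@120: x [2B, align 2] → 122
+2 tail pad (align 4)
size 124, align 4
array of 12: 12 × 124 = 1488

1488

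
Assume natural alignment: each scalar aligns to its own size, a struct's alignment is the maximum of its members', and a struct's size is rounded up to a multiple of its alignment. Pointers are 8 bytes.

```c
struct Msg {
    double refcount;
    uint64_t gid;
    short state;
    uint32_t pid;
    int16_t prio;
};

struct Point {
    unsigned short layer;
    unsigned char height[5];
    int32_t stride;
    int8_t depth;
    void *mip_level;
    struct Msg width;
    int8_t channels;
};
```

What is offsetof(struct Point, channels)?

56

Msg: @0: refcount [8B, align 8] → 8; @8: gid [8B, align 8] → 16; @16: state [2B, align 2] → 18; +2 pad (align 4); @20: pid [4B, align 4] → 24; @24: prio [2B, align 2] → 26; +6 tail pad (align 8); size 32, align 8
@0: layer [2B, align 2] → 2
@2: height [5B, align 1] → 7
+1 pad (align 4)
@8: stride [4B, align 4] → 12
@12: depth [1B, align 1] → 13
+3 pad (align 8)
@16: mip_level [8B, align 8] → 24
@24: width [32B, align 8] → 56
@56: channels [1B, align 1] → 57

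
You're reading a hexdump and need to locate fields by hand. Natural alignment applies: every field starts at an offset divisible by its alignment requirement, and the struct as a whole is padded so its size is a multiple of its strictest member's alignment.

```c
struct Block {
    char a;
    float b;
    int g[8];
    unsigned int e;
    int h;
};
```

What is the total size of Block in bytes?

0..1  a  (1B, 1-aligned)
1..4  -- padding (3B)
4..8  b  (4B, 4-aligned)
8..40  g  (32B, 4-aligned)
40..44  e  (4B, 4-aligned)
44..48  h  (4B, 4-aligned)
sizeof = 48, alignof = 4

48 bytes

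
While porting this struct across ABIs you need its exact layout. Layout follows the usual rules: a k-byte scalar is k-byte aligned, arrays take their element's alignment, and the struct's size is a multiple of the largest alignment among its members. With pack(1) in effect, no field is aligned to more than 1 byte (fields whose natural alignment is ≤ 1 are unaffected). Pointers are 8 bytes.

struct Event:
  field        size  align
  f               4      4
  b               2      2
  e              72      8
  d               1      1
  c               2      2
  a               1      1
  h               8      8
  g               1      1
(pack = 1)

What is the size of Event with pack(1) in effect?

@0: f [4B, align 1] → 4
@4: b [2B, align 1] → 6
@6: e [72B, align 1] → 78
@78: d [1B, align 1] → 79
@79: c [2B, align 1] → 81
@81: a [1B, align 1] → 82
@82: h [8B, align 1] → 90
@90: g [1B, align 1] → 91
size 91, align 1

91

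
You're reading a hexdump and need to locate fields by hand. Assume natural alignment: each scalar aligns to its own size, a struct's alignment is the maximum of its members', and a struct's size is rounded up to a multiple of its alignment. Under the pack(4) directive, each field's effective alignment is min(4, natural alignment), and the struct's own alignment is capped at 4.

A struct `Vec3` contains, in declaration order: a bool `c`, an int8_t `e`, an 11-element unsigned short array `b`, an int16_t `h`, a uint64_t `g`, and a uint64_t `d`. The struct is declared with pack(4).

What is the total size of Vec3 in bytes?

44

0..1  c  (1B, 1-aligned)
1..2  e  (1B, 1-aligned)
2..24  b  (22B, 2-aligned)
24..26  h  (2B, 2-aligned)
26..28  -- padding (2B)
28..36  g  (8B, 4-aligned)
36..44  d  (8B, 4-aligned)
sizeof = 44, alignof = 4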